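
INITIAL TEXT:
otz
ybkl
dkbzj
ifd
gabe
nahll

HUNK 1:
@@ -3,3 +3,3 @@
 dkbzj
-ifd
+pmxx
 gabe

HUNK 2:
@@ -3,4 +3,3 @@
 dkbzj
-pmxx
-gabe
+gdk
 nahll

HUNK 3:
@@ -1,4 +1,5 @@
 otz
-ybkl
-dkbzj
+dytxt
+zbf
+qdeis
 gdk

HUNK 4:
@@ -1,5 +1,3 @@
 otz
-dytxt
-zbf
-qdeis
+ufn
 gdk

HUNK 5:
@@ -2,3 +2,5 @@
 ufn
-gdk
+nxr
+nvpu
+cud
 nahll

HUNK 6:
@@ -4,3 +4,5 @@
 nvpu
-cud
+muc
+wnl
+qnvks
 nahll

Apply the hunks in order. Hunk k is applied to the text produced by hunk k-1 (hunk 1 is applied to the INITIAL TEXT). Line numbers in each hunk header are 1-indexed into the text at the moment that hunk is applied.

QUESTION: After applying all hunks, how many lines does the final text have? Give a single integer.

Hunk 1: at line 3 remove [ifd] add [pmxx] -> 6 lines: otz ybkl dkbzj pmxx gabe nahll
Hunk 2: at line 3 remove [pmxx,gabe] add [gdk] -> 5 lines: otz ybkl dkbzj gdk nahll
Hunk 3: at line 1 remove [ybkl,dkbzj] add [dytxt,zbf,qdeis] -> 6 lines: otz dytxt zbf qdeis gdk nahll
Hunk 4: at line 1 remove [dytxt,zbf,qdeis] add [ufn] -> 4 lines: otz ufn gdk nahll
Hunk 5: at line 2 remove [gdk] add [nxr,nvpu,cud] -> 6 lines: otz ufn nxr nvpu cud nahll
Hunk 6: at line 4 remove [cud] add [muc,wnl,qnvks] -> 8 lines: otz ufn nxr nvpu muc wnl qnvks nahll
Final line count: 8

Answer: 8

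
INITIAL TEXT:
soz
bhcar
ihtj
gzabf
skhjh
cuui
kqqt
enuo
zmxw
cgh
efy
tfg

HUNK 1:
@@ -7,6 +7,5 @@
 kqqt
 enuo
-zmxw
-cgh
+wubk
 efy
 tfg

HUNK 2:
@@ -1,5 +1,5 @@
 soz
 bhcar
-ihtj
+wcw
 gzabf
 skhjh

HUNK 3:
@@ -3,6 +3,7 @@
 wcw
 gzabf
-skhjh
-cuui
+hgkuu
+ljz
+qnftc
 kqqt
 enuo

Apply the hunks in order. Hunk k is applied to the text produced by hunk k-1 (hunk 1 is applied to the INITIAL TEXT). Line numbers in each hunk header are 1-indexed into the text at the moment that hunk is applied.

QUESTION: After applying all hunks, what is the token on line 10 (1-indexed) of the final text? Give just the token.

Answer: wubk

Derivation:
Hunk 1: at line 7 remove [zmxw,cgh] add [wubk] -> 11 lines: soz bhcar ihtj gzabf skhjh cuui kqqt enuo wubk efy tfg
Hunk 2: at line 1 remove [ihtj] add [wcw] -> 11 lines: soz bhcar wcw gzabf skhjh cuui kqqt enuo wubk efy tfg
Hunk 3: at line 3 remove [skhjh,cuui] add [hgkuu,ljz,qnftc] -> 12 lines: soz bhcar wcw gzabf hgkuu ljz qnftc kqqt enuo wubk efy tfg
Final line 10: wubk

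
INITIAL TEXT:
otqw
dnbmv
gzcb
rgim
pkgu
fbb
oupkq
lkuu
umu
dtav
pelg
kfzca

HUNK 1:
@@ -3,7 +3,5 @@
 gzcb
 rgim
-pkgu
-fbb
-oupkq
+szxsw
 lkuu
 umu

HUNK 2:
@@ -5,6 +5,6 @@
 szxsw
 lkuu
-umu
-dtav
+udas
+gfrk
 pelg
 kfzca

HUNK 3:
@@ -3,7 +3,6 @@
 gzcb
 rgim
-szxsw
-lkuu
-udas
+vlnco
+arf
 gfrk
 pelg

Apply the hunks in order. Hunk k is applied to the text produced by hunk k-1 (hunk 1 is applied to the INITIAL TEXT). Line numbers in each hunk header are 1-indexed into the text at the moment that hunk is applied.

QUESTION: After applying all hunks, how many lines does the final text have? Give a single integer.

Hunk 1: at line 3 remove [pkgu,fbb,oupkq] add [szxsw] -> 10 lines: otqw dnbmv gzcb rgim szxsw lkuu umu dtav pelg kfzca
Hunk 2: at line 5 remove [umu,dtav] add [udas,gfrk] -> 10 lines: otqw dnbmv gzcb rgim szxsw lkuu udas gfrk pelg kfzca
Hunk 3: at line 3 remove [szxsw,lkuu,udas] add [vlnco,arf] -> 9 lines: otqw dnbmv gzcb rgim vlnco arf gfrk pelg kfzca
Final line count: 9

Answer: 9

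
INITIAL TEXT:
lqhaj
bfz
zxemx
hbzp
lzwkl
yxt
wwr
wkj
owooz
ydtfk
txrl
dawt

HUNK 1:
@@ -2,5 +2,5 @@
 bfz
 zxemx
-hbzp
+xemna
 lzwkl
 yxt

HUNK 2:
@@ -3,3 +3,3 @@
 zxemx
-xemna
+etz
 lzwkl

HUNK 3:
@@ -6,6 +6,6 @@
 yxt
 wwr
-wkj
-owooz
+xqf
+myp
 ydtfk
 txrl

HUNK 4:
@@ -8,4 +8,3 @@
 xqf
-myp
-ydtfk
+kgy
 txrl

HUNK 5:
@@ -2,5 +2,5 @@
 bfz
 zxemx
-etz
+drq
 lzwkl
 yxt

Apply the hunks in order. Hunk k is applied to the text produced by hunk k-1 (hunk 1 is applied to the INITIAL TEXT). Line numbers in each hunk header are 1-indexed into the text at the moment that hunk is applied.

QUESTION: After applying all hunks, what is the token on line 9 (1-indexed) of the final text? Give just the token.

Answer: kgy

Derivation:
Hunk 1: at line 2 remove [hbzp] add [xemna] -> 12 lines: lqhaj bfz zxemx xemna lzwkl yxt wwr wkj owooz ydtfk txrl dawt
Hunk 2: at line 3 remove [xemna] add [etz] -> 12 lines: lqhaj bfz zxemx etz lzwkl yxt wwr wkj owooz ydtfk txrl dawt
Hunk 3: at line 6 remove [wkj,owooz] add [xqf,myp] -> 12 lines: lqhaj bfz zxemx etz lzwkl yxt wwr xqf myp ydtfk txrl dawt
Hunk 4: at line 8 remove [myp,ydtfk] add [kgy] -> 11 lines: lqhaj bfz zxemx etz lzwkl yxt wwr xqf kgy txrl dawt
Hunk 5: at line 2 remove [etz] add [drq] -> 11 lines: lqhaj bfz zxemx drq lzwkl yxt wwr xqf kgy txrl dawt
Final line 9: kgy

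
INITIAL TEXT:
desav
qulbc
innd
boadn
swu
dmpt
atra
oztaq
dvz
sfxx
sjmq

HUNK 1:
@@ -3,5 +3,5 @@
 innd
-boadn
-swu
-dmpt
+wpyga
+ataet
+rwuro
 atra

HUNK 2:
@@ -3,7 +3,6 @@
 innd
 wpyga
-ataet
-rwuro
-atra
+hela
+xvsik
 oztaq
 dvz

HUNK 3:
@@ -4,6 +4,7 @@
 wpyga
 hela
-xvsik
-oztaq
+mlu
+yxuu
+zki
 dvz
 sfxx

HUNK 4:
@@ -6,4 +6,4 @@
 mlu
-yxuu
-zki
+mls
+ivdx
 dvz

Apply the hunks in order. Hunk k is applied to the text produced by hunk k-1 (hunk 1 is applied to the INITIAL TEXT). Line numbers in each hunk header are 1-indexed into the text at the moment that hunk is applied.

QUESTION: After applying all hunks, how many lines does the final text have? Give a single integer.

Answer: 11

Derivation:
Hunk 1: at line 3 remove [boadn,swu,dmpt] add [wpyga,ataet,rwuro] -> 11 lines: desav qulbc innd wpyga ataet rwuro atra oztaq dvz sfxx sjmq
Hunk 2: at line 3 remove [ataet,rwuro,atra] add [hela,xvsik] -> 10 lines: desav qulbc innd wpyga hela xvsik oztaq dvz sfxx sjmq
Hunk 3: at line 4 remove [xvsik,oztaq] add [mlu,yxuu,zki] -> 11 lines: desav qulbc innd wpyga hela mlu yxuu zki dvz sfxx sjmq
Hunk 4: at line 6 remove [yxuu,zki] add [mls,ivdx] -> 11 lines: desav qulbc innd wpyga hela mlu mls ivdx dvz sfxx sjmq
Final line count: 11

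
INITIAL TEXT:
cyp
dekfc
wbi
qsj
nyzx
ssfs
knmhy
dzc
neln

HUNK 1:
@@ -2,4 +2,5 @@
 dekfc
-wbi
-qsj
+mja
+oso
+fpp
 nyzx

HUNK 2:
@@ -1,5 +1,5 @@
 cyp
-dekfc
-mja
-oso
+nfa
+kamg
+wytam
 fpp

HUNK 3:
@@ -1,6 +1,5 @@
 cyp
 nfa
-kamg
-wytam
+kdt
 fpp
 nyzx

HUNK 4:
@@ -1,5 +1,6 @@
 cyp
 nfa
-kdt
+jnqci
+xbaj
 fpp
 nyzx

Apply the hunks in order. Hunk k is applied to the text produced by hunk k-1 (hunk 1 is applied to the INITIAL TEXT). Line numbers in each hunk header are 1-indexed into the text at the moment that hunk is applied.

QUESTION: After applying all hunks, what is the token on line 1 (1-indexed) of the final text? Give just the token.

Answer: cyp

Derivation:
Hunk 1: at line 2 remove [wbi,qsj] add [mja,oso,fpp] -> 10 lines: cyp dekfc mja oso fpp nyzx ssfs knmhy dzc neln
Hunk 2: at line 1 remove [dekfc,mja,oso] add [nfa,kamg,wytam] -> 10 lines: cyp nfa kamg wytam fpp nyzx ssfs knmhy dzc neln
Hunk 3: at line 1 remove [kamg,wytam] add [kdt] -> 9 lines: cyp nfa kdt fpp nyzx ssfs knmhy dzc neln
Hunk 4: at line 1 remove [kdt] add [jnqci,xbaj] -> 10 lines: cyp nfa jnqci xbaj fpp nyzx ssfs knmhy dzc neln
Final line 1: cyp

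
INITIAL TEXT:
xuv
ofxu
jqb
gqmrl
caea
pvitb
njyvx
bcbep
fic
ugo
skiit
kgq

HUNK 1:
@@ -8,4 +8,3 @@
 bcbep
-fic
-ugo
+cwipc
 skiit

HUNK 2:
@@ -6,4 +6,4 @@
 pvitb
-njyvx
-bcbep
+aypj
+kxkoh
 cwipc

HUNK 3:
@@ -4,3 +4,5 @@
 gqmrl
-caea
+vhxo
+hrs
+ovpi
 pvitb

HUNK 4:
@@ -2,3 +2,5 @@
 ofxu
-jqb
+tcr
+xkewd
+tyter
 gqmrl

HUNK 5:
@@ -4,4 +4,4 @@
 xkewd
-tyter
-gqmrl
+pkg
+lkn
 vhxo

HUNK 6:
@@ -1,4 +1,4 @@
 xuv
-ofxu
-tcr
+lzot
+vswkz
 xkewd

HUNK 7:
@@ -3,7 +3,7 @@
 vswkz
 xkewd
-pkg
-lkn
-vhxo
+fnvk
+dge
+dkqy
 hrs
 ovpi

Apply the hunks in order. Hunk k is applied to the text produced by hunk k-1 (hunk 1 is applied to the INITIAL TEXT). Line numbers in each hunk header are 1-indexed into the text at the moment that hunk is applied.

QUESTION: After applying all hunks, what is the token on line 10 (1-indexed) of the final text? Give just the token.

Hunk 1: at line 8 remove [fic,ugo] add [cwipc] -> 11 lines: xuv ofxu jqb gqmrl caea pvitb njyvx bcbep cwipc skiit kgq
Hunk 2: at line 6 remove [njyvx,bcbep] add [aypj,kxkoh] -> 11 lines: xuv ofxu jqb gqmrl caea pvitb aypj kxkoh cwipc skiit kgq
Hunk 3: at line 4 remove [caea] add [vhxo,hrs,ovpi] -> 13 lines: xuv ofxu jqb gqmrl vhxo hrs ovpi pvitb aypj kxkoh cwipc skiit kgq
Hunk 4: at line 2 remove [jqb] add [tcr,xkewd,tyter] -> 15 lines: xuv ofxu tcr xkewd tyter gqmrl vhxo hrs ovpi pvitb aypj kxkoh cwipc skiit kgq
Hunk 5: at line 4 remove [tyter,gqmrl] add [pkg,lkn] -> 15 lines: xuv ofxu tcr xkewd pkg lkn vhxo hrs ovpi pvitb aypj kxkoh cwipc skiit kgq
Hunk 6: at line 1 remove [ofxu,tcr] add [lzot,vswkz] -> 15 lines: xuv lzot vswkz xkewd pkg lkn vhxo hrs ovpi pvitb aypj kxkoh cwipc skiit kgq
Hunk 7: at line 3 remove [pkg,lkn,vhxo] add [fnvk,dge,dkqy] -> 15 lines: xuv lzot vswkz xkewd fnvk dge dkqy hrs ovpi pvitb aypj kxkoh cwipc skiit kgq
Final line 10: pvitb

Answer: pvitb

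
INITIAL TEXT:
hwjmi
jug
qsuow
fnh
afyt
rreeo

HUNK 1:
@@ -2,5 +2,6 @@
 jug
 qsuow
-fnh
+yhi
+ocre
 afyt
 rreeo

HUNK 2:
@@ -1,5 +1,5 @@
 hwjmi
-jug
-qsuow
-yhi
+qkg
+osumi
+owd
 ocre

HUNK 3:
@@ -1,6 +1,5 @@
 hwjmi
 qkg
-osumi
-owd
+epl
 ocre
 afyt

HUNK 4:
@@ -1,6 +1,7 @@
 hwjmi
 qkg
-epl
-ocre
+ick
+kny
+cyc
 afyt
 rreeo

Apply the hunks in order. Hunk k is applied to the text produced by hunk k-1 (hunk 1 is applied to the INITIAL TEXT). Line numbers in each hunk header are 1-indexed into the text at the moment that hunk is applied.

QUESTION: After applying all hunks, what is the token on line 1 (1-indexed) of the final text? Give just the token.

Answer: hwjmi

Derivation:
Hunk 1: at line 2 remove [fnh] add [yhi,ocre] -> 7 lines: hwjmi jug qsuow yhi ocre afyt rreeo
Hunk 2: at line 1 remove [jug,qsuow,yhi] add [qkg,osumi,owd] -> 7 lines: hwjmi qkg osumi owd ocre afyt rreeo
Hunk 3: at line 1 remove [osumi,owd] add [epl] -> 6 lines: hwjmi qkg epl ocre afyt rreeo
Hunk 4: at line 1 remove [epl,ocre] add [ick,kny,cyc] -> 7 lines: hwjmi qkg ick kny cyc afyt rreeo
Final line 1: hwjmi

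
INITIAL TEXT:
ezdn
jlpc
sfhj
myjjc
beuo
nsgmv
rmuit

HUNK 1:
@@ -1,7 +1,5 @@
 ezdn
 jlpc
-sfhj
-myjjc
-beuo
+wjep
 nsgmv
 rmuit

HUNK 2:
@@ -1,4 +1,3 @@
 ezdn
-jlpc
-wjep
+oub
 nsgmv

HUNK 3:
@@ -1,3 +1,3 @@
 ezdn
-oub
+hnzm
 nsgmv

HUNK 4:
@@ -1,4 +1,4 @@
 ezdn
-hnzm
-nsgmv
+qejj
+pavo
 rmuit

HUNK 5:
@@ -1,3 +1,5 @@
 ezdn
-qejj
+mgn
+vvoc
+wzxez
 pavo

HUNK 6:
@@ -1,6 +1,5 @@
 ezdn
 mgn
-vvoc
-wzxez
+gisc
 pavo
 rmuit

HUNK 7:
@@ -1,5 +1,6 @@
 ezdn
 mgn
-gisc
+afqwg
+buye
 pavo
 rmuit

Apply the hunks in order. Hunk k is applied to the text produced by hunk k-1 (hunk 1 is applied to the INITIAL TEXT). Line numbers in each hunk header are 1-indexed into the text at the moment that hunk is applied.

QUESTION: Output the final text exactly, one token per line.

Hunk 1: at line 1 remove [sfhj,myjjc,beuo] add [wjep] -> 5 lines: ezdn jlpc wjep nsgmv rmuit
Hunk 2: at line 1 remove [jlpc,wjep] add [oub] -> 4 lines: ezdn oub nsgmv rmuit
Hunk 3: at line 1 remove [oub] add [hnzm] -> 4 lines: ezdn hnzm nsgmv rmuit
Hunk 4: at line 1 remove [hnzm,nsgmv] add [qejj,pavo] -> 4 lines: ezdn qejj pavo rmuit
Hunk 5: at line 1 remove [qejj] add [mgn,vvoc,wzxez] -> 6 lines: ezdn mgn vvoc wzxez pavo rmuit
Hunk 6: at line 1 remove [vvoc,wzxez] add [gisc] -> 5 lines: ezdn mgn gisc pavo rmuit
Hunk 7: at line 1 remove [gisc] add [afqwg,buye] -> 6 lines: ezdn mgn afqwg buye pavo rmuit

Answer: ezdn
mgn
afqwg
buye
pavo
rmuit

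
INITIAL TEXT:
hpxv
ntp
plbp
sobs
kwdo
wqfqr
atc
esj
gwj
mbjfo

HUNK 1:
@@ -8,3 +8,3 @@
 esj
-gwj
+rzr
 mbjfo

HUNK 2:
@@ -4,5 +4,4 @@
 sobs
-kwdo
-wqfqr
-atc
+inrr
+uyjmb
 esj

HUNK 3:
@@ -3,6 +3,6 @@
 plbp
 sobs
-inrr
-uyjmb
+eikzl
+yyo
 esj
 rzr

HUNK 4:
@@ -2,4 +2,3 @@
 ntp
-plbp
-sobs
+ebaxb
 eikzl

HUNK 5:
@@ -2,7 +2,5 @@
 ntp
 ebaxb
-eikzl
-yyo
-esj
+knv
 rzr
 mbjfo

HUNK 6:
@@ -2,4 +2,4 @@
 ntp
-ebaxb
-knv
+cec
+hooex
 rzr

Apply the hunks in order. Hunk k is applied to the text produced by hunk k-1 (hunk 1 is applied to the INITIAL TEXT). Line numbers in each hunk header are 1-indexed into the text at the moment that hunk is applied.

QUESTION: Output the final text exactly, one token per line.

Hunk 1: at line 8 remove [gwj] add [rzr] -> 10 lines: hpxv ntp plbp sobs kwdo wqfqr atc esj rzr mbjfo
Hunk 2: at line 4 remove [kwdo,wqfqr,atc] add [inrr,uyjmb] -> 9 lines: hpxv ntp plbp sobs inrr uyjmb esj rzr mbjfo
Hunk 3: at line 3 remove [inrr,uyjmb] add [eikzl,yyo] -> 9 lines: hpxv ntp plbp sobs eikzl yyo esj rzr mbjfo
Hunk 4: at line 2 remove [plbp,sobs] add [ebaxb] -> 8 lines: hpxv ntp ebaxb eikzl yyo esj rzr mbjfo
Hunk 5: at line 2 remove [eikzl,yyo,esj] add [knv] -> 6 lines: hpxv ntp ebaxb knv rzr mbjfo
Hunk 6: at line 2 remove [ebaxb,knv] add [cec,hooex] -> 6 lines: hpxv ntp cec hooex rzr mbjfo

Answer: hpxv
ntp
cec
hooex
rzr
mbjfo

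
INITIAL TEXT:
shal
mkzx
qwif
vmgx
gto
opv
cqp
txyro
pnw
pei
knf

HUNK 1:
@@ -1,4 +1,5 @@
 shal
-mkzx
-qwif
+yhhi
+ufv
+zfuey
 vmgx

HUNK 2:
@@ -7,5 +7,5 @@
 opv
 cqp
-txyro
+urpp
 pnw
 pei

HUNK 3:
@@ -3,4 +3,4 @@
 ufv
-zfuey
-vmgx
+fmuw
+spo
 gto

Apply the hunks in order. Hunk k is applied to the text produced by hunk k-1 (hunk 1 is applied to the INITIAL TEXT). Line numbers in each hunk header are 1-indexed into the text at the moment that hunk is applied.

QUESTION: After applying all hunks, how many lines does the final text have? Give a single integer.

Answer: 12

Derivation:
Hunk 1: at line 1 remove [mkzx,qwif] add [yhhi,ufv,zfuey] -> 12 lines: shal yhhi ufv zfuey vmgx gto opv cqp txyro pnw pei knf
Hunk 2: at line 7 remove [txyro] add [urpp] -> 12 lines: shal yhhi ufv zfuey vmgx gto opv cqp urpp pnw pei knf
Hunk 3: at line 3 remove [zfuey,vmgx] add [fmuw,spo] -> 12 lines: shal yhhi ufv fmuw spo gto opv cqp urpp pnw pei knf
Final line count: 12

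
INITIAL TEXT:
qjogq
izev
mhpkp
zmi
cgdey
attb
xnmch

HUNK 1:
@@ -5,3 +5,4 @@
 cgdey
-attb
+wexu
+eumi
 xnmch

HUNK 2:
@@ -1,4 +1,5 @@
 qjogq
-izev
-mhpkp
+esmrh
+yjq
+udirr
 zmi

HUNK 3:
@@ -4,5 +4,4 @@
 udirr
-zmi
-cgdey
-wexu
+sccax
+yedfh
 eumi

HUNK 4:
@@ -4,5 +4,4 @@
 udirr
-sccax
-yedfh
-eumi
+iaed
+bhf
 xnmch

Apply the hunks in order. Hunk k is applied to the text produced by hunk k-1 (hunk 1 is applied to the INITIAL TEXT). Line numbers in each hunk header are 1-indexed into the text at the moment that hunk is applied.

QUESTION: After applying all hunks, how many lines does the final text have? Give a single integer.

Answer: 7

Derivation:
Hunk 1: at line 5 remove [attb] add [wexu,eumi] -> 8 lines: qjogq izev mhpkp zmi cgdey wexu eumi xnmch
Hunk 2: at line 1 remove [izev,mhpkp] add [esmrh,yjq,udirr] -> 9 lines: qjogq esmrh yjq udirr zmi cgdey wexu eumi xnmch
Hunk 3: at line 4 remove [zmi,cgdey,wexu] add [sccax,yedfh] -> 8 lines: qjogq esmrh yjq udirr sccax yedfh eumi xnmch
Hunk 4: at line 4 remove [sccax,yedfh,eumi] add [iaed,bhf] -> 7 lines: qjogq esmrh yjq udirr iaed bhf xnmch
Final line count: 7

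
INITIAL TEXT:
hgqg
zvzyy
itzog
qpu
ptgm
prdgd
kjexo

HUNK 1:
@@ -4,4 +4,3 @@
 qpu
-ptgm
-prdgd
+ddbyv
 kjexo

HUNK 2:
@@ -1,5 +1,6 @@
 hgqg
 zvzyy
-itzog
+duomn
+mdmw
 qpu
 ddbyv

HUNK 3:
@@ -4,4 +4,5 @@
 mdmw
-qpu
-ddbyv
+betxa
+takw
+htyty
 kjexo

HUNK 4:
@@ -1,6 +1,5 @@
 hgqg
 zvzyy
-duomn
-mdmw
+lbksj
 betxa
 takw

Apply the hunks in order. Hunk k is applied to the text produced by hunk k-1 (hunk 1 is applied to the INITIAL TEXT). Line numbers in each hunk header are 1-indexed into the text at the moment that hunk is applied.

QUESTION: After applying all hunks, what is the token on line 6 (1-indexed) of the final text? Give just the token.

Hunk 1: at line 4 remove [ptgm,prdgd] add [ddbyv] -> 6 lines: hgqg zvzyy itzog qpu ddbyv kjexo
Hunk 2: at line 1 remove [itzog] add [duomn,mdmw] -> 7 lines: hgqg zvzyy duomn mdmw qpu ddbyv kjexo
Hunk 3: at line 4 remove [qpu,ddbyv] add [betxa,takw,htyty] -> 8 lines: hgqg zvzyy duomn mdmw betxa takw htyty kjexo
Hunk 4: at line 1 remove [duomn,mdmw] add [lbksj] -> 7 lines: hgqg zvzyy lbksj betxa takw htyty kjexo
Final line 6: htyty

Answer: htyty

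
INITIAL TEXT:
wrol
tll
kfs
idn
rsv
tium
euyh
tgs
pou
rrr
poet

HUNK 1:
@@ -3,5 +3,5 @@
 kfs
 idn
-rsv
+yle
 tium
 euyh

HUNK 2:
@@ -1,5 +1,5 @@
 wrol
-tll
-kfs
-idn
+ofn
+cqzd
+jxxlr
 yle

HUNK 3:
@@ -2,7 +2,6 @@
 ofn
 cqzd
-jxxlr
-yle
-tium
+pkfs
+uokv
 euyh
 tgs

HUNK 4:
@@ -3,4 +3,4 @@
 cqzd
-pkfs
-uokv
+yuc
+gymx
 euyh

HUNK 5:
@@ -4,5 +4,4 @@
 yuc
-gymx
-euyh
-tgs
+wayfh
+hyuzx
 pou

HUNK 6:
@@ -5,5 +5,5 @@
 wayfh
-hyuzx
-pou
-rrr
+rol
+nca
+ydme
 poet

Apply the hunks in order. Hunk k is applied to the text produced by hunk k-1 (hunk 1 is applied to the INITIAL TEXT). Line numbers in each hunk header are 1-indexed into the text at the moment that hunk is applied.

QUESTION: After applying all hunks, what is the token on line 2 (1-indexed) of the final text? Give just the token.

Hunk 1: at line 3 remove [rsv] add [yle] -> 11 lines: wrol tll kfs idn yle tium euyh tgs pou rrr poet
Hunk 2: at line 1 remove [tll,kfs,idn] add [ofn,cqzd,jxxlr] -> 11 lines: wrol ofn cqzd jxxlr yle tium euyh tgs pou rrr poet
Hunk 3: at line 2 remove [jxxlr,yle,tium] add [pkfs,uokv] -> 10 lines: wrol ofn cqzd pkfs uokv euyh tgs pou rrr poet
Hunk 4: at line 3 remove [pkfs,uokv] add [yuc,gymx] -> 10 lines: wrol ofn cqzd yuc gymx euyh tgs pou rrr poet
Hunk 5: at line 4 remove [gymx,euyh,tgs] add [wayfh,hyuzx] -> 9 lines: wrol ofn cqzd yuc wayfh hyuzx pou rrr poet
Hunk 6: at line 5 remove [hyuzx,pou,rrr] add [rol,nca,ydme] -> 9 lines: wrol ofn cqzd yuc wayfh rol nca ydme poet
Final line 2: ofn

Answer: ofn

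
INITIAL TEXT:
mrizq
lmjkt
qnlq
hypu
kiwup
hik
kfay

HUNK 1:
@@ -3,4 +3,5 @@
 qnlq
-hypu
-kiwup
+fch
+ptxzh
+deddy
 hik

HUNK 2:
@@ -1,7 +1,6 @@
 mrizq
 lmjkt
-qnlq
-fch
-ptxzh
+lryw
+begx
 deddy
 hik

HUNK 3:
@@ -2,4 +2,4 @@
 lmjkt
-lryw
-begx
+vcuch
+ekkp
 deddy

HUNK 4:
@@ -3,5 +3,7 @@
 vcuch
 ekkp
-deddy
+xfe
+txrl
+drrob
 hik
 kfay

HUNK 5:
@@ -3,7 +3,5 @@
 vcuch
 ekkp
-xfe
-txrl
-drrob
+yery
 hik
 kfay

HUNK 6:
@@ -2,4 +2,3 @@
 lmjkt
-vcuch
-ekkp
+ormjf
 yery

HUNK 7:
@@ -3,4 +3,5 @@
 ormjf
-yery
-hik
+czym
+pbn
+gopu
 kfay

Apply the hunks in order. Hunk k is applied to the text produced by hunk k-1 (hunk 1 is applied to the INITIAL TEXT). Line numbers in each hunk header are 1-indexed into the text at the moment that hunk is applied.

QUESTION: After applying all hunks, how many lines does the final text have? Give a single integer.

Hunk 1: at line 3 remove [hypu,kiwup] add [fch,ptxzh,deddy] -> 8 lines: mrizq lmjkt qnlq fch ptxzh deddy hik kfay
Hunk 2: at line 1 remove [qnlq,fch,ptxzh] add [lryw,begx] -> 7 lines: mrizq lmjkt lryw begx deddy hik kfay
Hunk 3: at line 2 remove [lryw,begx] add [vcuch,ekkp] -> 7 lines: mrizq lmjkt vcuch ekkp deddy hik kfay
Hunk 4: at line 3 remove [deddy] add [xfe,txrl,drrob] -> 9 lines: mrizq lmjkt vcuch ekkp xfe txrl drrob hik kfay
Hunk 5: at line 3 remove [xfe,txrl,drrob] add [yery] -> 7 lines: mrizq lmjkt vcuch ekkp yery hik kfay
Hunk 6: at line 2 remove [vcuch,ekkp] add [ormjf] -> 6 lines: mrizq lmjkt ormjf yery hik kfay
Hunk 7: at line 3 remove [yery,hik] add [czym,pbn,gopu] -> 7 lines: mrizq lmjkt ormjf czym pbn gopu kfay
Final line count: 7

Answer: 7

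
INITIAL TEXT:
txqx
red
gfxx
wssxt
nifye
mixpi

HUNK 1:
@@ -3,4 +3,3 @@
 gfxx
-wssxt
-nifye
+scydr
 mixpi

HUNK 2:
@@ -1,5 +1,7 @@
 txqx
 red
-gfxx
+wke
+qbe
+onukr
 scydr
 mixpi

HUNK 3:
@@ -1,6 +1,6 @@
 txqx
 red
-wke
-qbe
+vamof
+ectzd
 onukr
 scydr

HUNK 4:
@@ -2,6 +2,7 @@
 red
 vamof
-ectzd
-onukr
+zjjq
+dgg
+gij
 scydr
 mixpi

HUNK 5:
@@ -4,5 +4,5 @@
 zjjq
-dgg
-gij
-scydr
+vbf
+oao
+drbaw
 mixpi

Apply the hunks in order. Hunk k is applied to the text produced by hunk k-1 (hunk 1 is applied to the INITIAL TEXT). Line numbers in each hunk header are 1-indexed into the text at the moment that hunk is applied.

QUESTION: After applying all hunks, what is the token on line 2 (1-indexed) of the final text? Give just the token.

Hunk 1: at line 3 remove [wssxt,nifye] add [scydr] -> 5 lines: txqx red gfxx scydr mixpi
Hunk 2: at line 1 remove [gfxx] add [wke,qbe,onukr] -> 7 lines: txqx red wke qbe onukr scydr mixpi
Hunk 3: at line 1 remove [wke,qbe] add [vamof,ectzd] -> 7 lines: txqx red vamof ectzd onukr scydr mixpi
Hunk 4: at line 2 remove [ectzd,onukr] add [zjjq,dgg,gij] -> 8 lines: txqx red vamof zjjq dgg gij scydr mixpi
Hunk 5: at line 4 remove [dgg,gij,scydr] add [vbf,oao,drbaw] -> 8 lines: txqx red vamof zjjq vbf oao drbaw mixpi
Final line 2: red

Answer: red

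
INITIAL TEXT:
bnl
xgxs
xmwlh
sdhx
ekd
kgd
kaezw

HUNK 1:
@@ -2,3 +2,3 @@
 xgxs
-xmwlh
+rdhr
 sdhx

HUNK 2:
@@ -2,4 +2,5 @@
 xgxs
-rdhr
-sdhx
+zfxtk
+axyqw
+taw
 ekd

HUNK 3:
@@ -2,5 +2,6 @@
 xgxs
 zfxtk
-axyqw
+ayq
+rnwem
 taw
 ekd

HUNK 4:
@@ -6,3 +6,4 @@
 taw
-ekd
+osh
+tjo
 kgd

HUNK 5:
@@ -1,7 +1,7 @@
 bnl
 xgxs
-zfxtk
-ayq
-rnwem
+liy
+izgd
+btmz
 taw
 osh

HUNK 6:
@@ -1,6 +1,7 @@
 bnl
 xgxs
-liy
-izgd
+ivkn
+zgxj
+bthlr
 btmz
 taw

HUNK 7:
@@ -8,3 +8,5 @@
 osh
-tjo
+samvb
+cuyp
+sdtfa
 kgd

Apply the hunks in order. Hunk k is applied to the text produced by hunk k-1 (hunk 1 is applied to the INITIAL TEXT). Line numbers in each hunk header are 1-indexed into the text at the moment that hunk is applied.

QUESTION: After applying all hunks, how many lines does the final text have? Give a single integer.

Hunk 1: at line 2 remove [xmwlh] add [rdhr] -> 7 lines: bnl xgxs rdhr sdhx ekd kgd kaezw
Hunk 2: at line 2 remove [rdhr,sdhx] add [zfxtk,axyqw,taw] -> 8 lines: bnl xgxs zfxtk axyqw taw ekd kgd kaezw
Hunk 3: at line 2 remove [axyqw] add [ayq,rnwem] -> 9 lines: bnl xgxs zfxtk ayq rnwem taw ekd kgd kaezw
Hunk 4: at line 6 remove [ekd] add [osh,tjo] -> 10 lines: bnl xgxs zfxtk ayq rnwem taw osh tjo kgd kaezw
Hunk 5: at line 1 remove [zfxtk,ayq,rnwem] add [liy,izgd,btmz] -> 10 lines: bnl xgxs liy izgd btmz taw osh tjo kgd kaezw
Hunk 6: at line 1 remove [liy,izgd] add [ivkn,zgxj,bthlr] -> 11 lines: bnl xgxs ivkn zgxj bthlr btmz taw osh tjo kgd kaezw
Hunk 7: at line 8 remove [tjo] add [samvb,cuyp,sdtfa] -> 13 lines: bnl xgxs ivkn zgxj bthlr btmz taw osh samvb cuyp sdtfa kgd kaezw
Final line count: 13

Answer: 13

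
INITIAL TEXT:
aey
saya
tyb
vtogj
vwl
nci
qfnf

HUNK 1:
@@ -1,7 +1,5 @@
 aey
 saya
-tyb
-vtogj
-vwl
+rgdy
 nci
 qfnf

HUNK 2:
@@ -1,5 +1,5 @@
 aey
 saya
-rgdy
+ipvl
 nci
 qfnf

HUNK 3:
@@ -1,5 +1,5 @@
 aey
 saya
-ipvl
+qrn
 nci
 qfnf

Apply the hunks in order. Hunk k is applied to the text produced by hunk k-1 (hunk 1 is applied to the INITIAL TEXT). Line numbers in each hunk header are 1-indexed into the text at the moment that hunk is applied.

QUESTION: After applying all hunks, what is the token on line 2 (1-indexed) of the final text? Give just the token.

Answer: saya

Derivation:
Hunk 1: at line 1 remove [tyb,vtogj,vwl] add [rgdy] -> 5 lines: aey saya rgdy nci qfnf
Hunk 2: at line 1 remove [rgdy] add [ipvl] -> 5 lines: aey saya ipvl nci qfnf
Hunk 3: at line 1 remove [ipvl] add [qrn] -> 5 lines: aey saya qrn nci qfnf
Final line 2: saya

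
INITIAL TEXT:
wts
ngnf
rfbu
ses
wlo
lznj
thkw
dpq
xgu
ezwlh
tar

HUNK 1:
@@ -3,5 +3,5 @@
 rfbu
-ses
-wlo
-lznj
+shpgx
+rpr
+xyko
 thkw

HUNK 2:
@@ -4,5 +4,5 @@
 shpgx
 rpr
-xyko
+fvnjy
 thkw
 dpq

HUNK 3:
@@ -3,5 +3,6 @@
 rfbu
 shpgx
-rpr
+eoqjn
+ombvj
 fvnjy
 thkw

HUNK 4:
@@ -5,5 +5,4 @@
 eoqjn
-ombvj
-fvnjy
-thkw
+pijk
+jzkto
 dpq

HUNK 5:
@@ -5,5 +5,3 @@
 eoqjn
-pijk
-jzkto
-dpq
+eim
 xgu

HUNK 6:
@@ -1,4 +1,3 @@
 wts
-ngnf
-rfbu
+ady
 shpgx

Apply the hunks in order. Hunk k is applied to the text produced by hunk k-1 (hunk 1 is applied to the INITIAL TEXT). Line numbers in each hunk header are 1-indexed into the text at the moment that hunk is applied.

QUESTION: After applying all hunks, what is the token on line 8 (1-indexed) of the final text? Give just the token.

Answer: tar

Derivation:
Hunk 1: at line 3 remove [ses,wlo,lznj] add [shpgx,rpr,xyko] -> 11 lines: wts ngnf rfbu shpgx rpr xyko thkw dpq xgu ezwlh tar
Hunk 2: at line 4 remove [xyko] add [fvnjy] -> 11 lines: wts ngnf rfbu shpgx rpr fvnjy thkw dpq xgu ezwlh tar
Hunk 3: at line 3 remove [rpr] add [eoqjn,ombvj] -> 12 lines: wts ngnf rfbu shpgx eoqjn ombvj fvnjy thkw dpq xgu ezwlh tar
Hunk 4: at line 5 remove [ombvj,fvnjy,thkw] add [pijk,jzkto] -> 11 lines: wts ngnf rfbu shpgx eoqjn pijk jzkto dpq xgu ezwlh tar
Hunk 5: at line 5 remove [pijk,jzkto,dpq] add [eim] -> 9 lines: wts ngnf rfbu shpgx eoqjn eim xgu ezwlh tar
Hunk 6: at line 1 remove [ngnf,rfbu] add [ady] -> 8 lines: wts ady shpgx eoqjn eim xgu ezwlh tar
Final line 8: tar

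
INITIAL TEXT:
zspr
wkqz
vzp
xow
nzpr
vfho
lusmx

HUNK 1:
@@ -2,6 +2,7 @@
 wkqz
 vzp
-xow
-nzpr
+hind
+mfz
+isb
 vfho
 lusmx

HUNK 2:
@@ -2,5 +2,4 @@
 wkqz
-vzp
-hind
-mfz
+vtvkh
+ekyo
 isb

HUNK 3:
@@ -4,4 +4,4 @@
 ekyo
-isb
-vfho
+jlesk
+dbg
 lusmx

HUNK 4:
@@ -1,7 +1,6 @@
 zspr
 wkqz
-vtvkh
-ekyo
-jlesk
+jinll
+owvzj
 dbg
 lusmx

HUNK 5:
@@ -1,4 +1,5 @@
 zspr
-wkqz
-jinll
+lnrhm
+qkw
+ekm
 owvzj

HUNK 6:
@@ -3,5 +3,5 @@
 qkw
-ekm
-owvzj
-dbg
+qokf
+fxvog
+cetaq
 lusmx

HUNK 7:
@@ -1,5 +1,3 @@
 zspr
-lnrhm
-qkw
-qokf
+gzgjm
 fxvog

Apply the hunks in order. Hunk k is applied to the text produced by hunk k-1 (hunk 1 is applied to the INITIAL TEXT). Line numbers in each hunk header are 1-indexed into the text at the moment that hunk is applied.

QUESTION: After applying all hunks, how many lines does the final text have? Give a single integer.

Answer: 5

Derivation:
Hunk 1: at line 2 remove [xow,nzpr] add [hind,mfz,isb] -> 8 lines: zspr wkqz vzp hind mfz isb vfho lusmx
Hunk 2: at line 2 remove [vzp,hind,mfz] add [vtvkh,ekyo] -> 7 lines: zspr wkqz vtvkh ekyo isb vfho lusmx
Hunk 3: at line 4 remove [isb,vfho] add [jlesk,dbg] -> 7 lines: zspr wkqz vtvkh ekyo jlesk dbg lusmx
Hunk 4: at line 1 remove [vtvkh,ekyo,jlesk] add [jinll,owvzj] -> 6 lines: zspr wkqz jinll owvzj dbg lusmx
Hunk 5: at line 1 remove [wkqz,jinll] add [lnrhm,qkw,ekm] -> 7 lines: zspr lnrhm qkw ekm owvzj dbg lusmx
Hunk 6: at line 3 remove [ekm,owvzj,dbg] add [qokf,fxvog,cetaq] -> 7 lines: zspr lnrhm qkw qokf fxvog cetaq lusmx
Hunk 7: at line 1 remove [lnrhm,qkw,qokf] add [gzgjm] -> 5 lines: zspr gzgjm fxvog cetaq lusmx
Final line count: 5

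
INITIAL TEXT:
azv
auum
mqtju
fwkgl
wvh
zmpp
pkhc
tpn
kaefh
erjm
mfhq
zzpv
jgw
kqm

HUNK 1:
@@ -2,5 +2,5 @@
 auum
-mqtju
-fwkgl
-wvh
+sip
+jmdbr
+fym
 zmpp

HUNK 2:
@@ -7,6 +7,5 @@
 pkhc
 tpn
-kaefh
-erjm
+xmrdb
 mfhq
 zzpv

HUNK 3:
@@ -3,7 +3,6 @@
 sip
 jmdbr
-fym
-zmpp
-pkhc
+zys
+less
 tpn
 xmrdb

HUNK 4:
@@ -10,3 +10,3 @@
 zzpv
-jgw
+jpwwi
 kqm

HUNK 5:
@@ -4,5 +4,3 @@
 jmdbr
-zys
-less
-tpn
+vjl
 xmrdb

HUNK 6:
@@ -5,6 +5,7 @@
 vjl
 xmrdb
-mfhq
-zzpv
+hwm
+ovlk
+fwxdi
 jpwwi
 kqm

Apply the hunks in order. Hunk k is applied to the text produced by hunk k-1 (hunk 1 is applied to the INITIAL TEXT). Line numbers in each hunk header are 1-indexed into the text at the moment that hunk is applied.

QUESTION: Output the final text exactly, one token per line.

Answer: azv
auum
sip
jmdbr
vjl
xmrdb
hwm
ovlk
fwxdi
jpwwi
kqm

Derivation:
Hunk 1: at line 2 remove [mqtju,fwkgl,wvh] add [sip,jmdbr,fym] -> 14 lines: azv auum sip jmdbr fym zmpp pkhc tpn kaefh erjm mfhq zzpv jgw kqm
Hunk 2: at line 7 remove [kaefh,erjm] add [xmrdb] -> 13 lines: azv auum sip jmdbr fym zmpp pkhc tpn xmrdb mfhq zzpv jgw kqm
Hunk 3: at line 3 remove [fym,zmpp,pkhc] add [zys,less] -> 12 lines: azv auum sip jmdbr zys less tpn xmrdb mfhq zzpv jgw kqm
Hunk 4: at line 10 remove [jgw] add [jpwwi] -> 12 lines: azv auum sip jmdbr zys less tpn xmrdb mfhq zzpv jpwwi kqm
Hunk 5: at line 4 remove [zys,less,tpn] add [vjl] -> 10 lines: azv auum sip jmdbr vjl xmrdb mfhq zzpv jpwwi kqm
Hunk 6: at line 5 remove [mfhq,zzpv] add [hwm,ovlk,fwxdi] -> 11 lines: azv auum sip jmdbr vjl xmrdb hwm ovlk fwxdi jpwwi kqm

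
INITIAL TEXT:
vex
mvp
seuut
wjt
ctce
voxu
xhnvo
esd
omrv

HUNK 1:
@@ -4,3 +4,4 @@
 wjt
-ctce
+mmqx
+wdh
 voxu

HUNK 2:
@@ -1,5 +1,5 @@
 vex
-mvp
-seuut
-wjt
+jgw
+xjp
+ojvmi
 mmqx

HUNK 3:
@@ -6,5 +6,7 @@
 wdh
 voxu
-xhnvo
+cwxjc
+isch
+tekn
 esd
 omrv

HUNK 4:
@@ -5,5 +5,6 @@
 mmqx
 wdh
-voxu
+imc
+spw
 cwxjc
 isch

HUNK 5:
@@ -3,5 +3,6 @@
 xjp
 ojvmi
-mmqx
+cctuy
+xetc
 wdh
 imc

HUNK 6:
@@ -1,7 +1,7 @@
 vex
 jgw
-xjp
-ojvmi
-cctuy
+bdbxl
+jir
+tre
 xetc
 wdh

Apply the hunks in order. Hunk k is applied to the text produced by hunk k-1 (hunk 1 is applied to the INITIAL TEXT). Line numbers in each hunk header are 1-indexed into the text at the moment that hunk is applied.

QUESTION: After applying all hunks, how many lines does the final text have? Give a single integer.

Hunk 1: at line 4 remove [ctce] add [mmqx,wdh] -> 10 lines: vex mvp seuut wjt mmqx wdh voxu xhnvo esd omrv
Hunk 2: at line 1 remove [mvp,seuut,wjt] add [jgw,xjp,ojvmi] -> 10 lines: vex jgw xjp ojvmi mmqx wdh voxu xhnvo esd omrv
Hunk 3: at line 6 remove [xhnvo] add [cwxjc,isch,tekn] -> 12 lines: vex jgw xjp ojvmi mmqx wdh voxu cwxjc isch tekn esd omrv
Hunk 4: at line 5 remove [voxu] add [imc,spw] -> 13 lines: vex jgw xjp ojvmi mmqx wdh imc spw cwxjc isch tekn esd omrv
Hunk 5: at line 3 remove [mmqx] add [cctuy,xetc] -> 14 lines: vex jgw xjp ojvmi cctuy xetc wdh imc spw cwxjc isch tekn esd omrv
Hunk 6: at line 1 remove [xjp,ojvmi,cctuy] add [bdbxl,jir,tre] -> 14 lines: vex jgw bdbxl jir tre xetc wdh imc spw cwxjc isch tekn esd omrv
Final line count: 14

Answer: 14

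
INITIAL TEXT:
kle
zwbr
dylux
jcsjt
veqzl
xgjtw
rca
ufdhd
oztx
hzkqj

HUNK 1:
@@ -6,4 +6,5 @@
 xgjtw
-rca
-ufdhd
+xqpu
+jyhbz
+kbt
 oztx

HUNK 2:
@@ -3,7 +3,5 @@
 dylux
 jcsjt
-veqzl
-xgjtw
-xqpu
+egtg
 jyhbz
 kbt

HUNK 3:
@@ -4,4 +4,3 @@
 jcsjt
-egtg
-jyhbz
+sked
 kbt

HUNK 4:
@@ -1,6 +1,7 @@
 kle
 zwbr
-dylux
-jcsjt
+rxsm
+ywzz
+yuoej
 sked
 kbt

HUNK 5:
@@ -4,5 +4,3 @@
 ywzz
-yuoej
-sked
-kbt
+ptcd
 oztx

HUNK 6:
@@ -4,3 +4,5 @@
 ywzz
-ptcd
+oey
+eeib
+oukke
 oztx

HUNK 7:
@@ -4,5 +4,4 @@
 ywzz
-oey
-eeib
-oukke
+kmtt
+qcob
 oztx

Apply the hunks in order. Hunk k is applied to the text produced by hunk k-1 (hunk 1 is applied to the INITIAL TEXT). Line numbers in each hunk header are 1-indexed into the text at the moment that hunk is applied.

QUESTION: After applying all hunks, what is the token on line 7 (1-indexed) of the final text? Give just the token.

Hunk 1: at line 6 remove [rca,ufdhd] add [xqpu,jyhbz,kbt] -> 11 lines: kle zwbr dylux jcsjt veqzl xgjtw xqpu jyhbz kbt oztx hzkqj
Hunk 2: at line 3 remove [veqzl,xgjtw,xqpu] add [egtg] -> 9 lines: kle zwbr dylux jcsjt egtg jyhbz kbt oztx hzkqj
Hunk 3: at line 4 remove [egtg,jyhbz] add [sked] -> 8 lines: kle zwbr dylux jcsjt sked kbt oztx hzkqj
Hunk 4: at line 1 remove [dylux,jcsjt] add [rxsm,ywzz,yuoej] -> 9 lines: kle zwbr rxsm ywzz yuoej sked kbt oztx hzkqj
Hunk 5: at line 4 remove [yuoej,sked,kbt] add [ptcd] -> 7 lines: kle zwbr rxsm ywzz ptcd oztx hzkqj
Hunk 6: at line 4 remove [ptcd] add [oey,eeib,oukke] -> 9 lines: kle zwbr rxsm ywzz oey eeib oukke oztx hzkqj
Hunk 7: at line 4 remove [oey,eeib,oukke] add [kmtt,qcob] -> 8 lines: kle zwbr rxsm ywzz kmtt qcob oztx hzkqj
Final line 7: oztx

Answer: oztx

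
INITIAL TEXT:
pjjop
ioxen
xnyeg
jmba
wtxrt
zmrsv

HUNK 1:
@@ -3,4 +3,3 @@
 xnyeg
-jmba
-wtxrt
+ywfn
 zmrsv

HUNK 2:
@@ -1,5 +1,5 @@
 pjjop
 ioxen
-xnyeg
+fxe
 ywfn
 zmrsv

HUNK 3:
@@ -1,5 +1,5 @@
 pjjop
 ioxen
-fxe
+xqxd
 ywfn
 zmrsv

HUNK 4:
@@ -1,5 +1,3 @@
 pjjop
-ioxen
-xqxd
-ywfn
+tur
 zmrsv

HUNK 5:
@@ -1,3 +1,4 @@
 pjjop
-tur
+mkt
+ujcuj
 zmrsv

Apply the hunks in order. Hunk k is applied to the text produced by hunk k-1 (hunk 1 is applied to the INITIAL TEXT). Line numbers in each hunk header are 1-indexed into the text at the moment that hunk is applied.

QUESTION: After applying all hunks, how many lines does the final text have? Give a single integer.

Hunk 1: at line 3 remove [jmba,wtxrt] add [ywfn] -> 5 lines: pjjop ioxen xnyeg ywfn zmrsv
Hunk 2: at line 1 remove [xnyeg] add [fxe] -> 5 lines: pjjop ioxen fxe ywfn zmrsv
Hunk 3: at line 1 remove [fxe] add [xqxd] -> 5 lines: pjjop ioxen xqxd ywfn zmrsv
Hunk 4: at line 1 remove [ioxen,xqxd,ywfn] add [tur] -> 3 lines: pjjop tur zmrsv
Hunk 5: at line 1 remove [tur] add [mkt,ujcuj] -> 4 lines: pjjop mkt ujcuj zmrsv
Final line count: 4

Answer: 4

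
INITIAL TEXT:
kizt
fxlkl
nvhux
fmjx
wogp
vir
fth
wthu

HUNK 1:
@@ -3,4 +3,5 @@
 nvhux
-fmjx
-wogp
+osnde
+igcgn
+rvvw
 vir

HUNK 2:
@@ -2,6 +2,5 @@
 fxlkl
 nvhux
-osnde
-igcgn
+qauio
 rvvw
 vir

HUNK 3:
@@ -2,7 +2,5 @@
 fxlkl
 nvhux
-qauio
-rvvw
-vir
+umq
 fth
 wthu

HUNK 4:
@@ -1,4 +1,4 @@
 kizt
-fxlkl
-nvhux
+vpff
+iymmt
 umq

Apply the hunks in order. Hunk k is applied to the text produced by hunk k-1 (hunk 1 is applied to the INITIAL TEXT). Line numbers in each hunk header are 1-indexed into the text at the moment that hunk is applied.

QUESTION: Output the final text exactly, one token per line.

Answer: kizt
vpff
iymmt
umq
fth
wthu

Derivation:
Hunk 1: at line 3 remove [fmjx,wogp] add [osnde,igcgn,rvvw] -> 9 lines: kizt fxlkl nvhux osnde igcgn rvvw vir fth wthu
Hunk 2: at line 2 remove [osnde,igcgn] add [qauio] -> 8 lines: kizt fxlkl nvhux qauio rvvw vir fth wthu
Hunk 3: at line 2 remove [qauio,rvvw,vir] add [umq] -> 6 lines: kizt fxlkl nvhux umq fth wthu
Hunk 4: at line 1 remove [fxlkl,nvhux] add [vpff,iymmt] -> 6 lines: kizt vpff iymmt umq fth wthu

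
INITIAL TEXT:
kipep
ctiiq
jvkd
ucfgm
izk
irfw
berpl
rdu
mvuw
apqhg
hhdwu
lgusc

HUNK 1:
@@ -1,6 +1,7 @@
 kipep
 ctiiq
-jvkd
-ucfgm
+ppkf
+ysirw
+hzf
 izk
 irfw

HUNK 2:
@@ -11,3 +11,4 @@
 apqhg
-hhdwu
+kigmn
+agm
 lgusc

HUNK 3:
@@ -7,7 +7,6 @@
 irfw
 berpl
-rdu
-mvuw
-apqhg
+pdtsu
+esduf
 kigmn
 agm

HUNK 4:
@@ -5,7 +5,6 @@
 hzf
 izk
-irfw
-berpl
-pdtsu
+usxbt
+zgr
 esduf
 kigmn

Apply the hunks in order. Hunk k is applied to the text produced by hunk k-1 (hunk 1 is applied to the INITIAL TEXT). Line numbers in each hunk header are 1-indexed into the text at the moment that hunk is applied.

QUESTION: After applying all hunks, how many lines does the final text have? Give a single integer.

Answer: 12

Derivation:
Hunk 1: at line 1 remove [jvkd,ucfgm] add [ppkf,ysirw,hzf] -> 13 lines: kipep ctiiq ppkf ysirw hzf izk irfw berpl rdu mvuw apqhg hhdwu lgusc
Hunk 2: at line 11 remove [hhdwu] add [kigmn,agm] -> 14 lines: kipep ctiiq ppkf ysirw hzf izk irfw berpl rdu mvuw apqhg kigmn agm lgusc
Hunk 3: at line 7 remove [rdu,mvuw,apqhg] add [pdtsu,esduf] -> 13 lines: kipep ctiiq ppkf ysirw hzf izk irfw berpl pdtsu esduf kigmn agm lgusc
Hunk 4: at line 5 remove [irfw,berpl,pdtsu] add [usxbt,zgr] -> 12 lines: kipep ctiiq ppkf ysirw hzf izk usxbt zgr esduf kigmn agm lgusc
Final line count: 12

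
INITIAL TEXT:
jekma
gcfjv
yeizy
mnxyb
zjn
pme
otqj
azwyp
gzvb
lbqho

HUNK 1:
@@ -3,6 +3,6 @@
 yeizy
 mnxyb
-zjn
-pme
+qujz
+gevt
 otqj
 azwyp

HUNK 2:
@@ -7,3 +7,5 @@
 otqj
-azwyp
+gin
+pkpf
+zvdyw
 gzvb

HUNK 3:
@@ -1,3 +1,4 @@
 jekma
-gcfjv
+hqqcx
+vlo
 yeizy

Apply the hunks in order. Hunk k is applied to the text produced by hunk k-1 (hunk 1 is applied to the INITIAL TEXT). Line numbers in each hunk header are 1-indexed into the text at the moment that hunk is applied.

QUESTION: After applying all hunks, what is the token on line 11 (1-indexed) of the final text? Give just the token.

Hunk 1: at line 3 remove [zjn,pme] add [qujz,gevt] -> 10 lines: jekma gcfjv yeizy mnxyb qujz gevt otqj azwyp gzvb lbqho
Hunk 2: at line 7 remove [azwyp] add [gin,pkpf,zvdyw] -> 12 lines: jekma gcfjv yeizy mnxyb qujz gevt otqj gin pkpf zvdyw gzvb lbqho
Hunk 3: at line 1 remove [gcfjv] add [hqqcx,vlo] -> 13 lines: jekma hqqcx vlo yeizy mnxyb qujz gevt otqj gin pkpf zvdyw gzvb lbqho
Final line 11: zvdyw

Answer: zvdyw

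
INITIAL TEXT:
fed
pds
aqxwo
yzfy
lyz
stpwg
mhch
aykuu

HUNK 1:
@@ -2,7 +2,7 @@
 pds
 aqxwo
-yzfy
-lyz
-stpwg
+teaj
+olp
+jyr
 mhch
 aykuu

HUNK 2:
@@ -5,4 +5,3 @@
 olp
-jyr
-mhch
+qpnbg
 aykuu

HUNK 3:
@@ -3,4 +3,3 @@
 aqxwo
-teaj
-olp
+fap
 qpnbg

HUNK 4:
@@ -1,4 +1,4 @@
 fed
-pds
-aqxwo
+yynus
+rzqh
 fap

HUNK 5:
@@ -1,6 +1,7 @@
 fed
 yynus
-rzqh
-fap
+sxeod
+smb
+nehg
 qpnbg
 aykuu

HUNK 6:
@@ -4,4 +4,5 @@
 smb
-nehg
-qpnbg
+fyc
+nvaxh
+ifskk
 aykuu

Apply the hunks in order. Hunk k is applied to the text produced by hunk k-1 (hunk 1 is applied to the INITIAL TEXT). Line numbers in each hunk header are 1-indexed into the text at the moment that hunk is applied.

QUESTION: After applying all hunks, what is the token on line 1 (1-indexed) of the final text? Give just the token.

Answer: fed

Derivation:
Hunk 1: at line 2 remove [yzfy,lyz,stpwg] add [teaj,olp,jyr] -> 8 lines: fed pds aqxwo teaj olp jyr mhch aykuu
Hunk 2: at line 5 remove [jyr,mhch] add [qpnbg] -> 7 lines: fed pds aqxwo teaj olp qpnbg aykuu
Hunk 3: at line 3 remove [teaj,olp] add [fap] -> 6 lines: fed pds aqxwo fap qpnbg aykuu
Hunk 4: at line 1 remove [pds,aqxwo] add [yynus,rzqh] -> 6 lines: fed yynus rzqh fap qpnbg aykuu
Hunk 5: at line 1 remove [rzqh,fap] add [sxeod,smb,nehg] -> 7 lines: fed yynus sxeod smb nehg qpnbg aykuu
Hunk 6: at line 4 remove [nehg,qpnbg] add [fyc,nvaxh,ifskk] -> 8 lines: fed yynus sxeod smb fyc nvaxh ifskk aykuu
Final line 1: fed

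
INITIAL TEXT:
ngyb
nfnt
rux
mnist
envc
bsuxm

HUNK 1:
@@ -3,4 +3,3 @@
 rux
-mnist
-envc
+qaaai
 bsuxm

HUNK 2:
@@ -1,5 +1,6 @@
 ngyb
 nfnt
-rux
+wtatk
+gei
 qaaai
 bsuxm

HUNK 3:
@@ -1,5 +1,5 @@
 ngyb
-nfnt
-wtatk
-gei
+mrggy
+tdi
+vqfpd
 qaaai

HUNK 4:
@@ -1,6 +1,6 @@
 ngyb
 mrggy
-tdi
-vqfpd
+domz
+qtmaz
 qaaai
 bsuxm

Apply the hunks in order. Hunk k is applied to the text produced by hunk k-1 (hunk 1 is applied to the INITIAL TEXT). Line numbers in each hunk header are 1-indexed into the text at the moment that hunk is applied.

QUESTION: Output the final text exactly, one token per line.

Answer: ngyb
mrggy
domz
qtmaz
qaaai
bsuxm

Derivation:
Hunk 1: at line 3 remove [mnist,envc] add [qaaai] -> 5 lines: ngyb nfnt rux qaaai bsuxm
Hunk 2: at line 1 remove [rux] add [wtatk,gei] -> 6 lines: ngyb nfnt wtatk gei qaaai bsuxm
Hunk 3: at line 1 remove [nfnt,wtatk,gei] add [mrggy,tdi,vqfpd] -> 6 lines: ngyb mrggy tdi vqfpd qaaai bsuxm
Hunk 4: at line 1 remove [tdi,vqfpd] add [domz,qtmaz] -> 6 lines: ngyb mrggy domz qtmaz qaaai bsuxm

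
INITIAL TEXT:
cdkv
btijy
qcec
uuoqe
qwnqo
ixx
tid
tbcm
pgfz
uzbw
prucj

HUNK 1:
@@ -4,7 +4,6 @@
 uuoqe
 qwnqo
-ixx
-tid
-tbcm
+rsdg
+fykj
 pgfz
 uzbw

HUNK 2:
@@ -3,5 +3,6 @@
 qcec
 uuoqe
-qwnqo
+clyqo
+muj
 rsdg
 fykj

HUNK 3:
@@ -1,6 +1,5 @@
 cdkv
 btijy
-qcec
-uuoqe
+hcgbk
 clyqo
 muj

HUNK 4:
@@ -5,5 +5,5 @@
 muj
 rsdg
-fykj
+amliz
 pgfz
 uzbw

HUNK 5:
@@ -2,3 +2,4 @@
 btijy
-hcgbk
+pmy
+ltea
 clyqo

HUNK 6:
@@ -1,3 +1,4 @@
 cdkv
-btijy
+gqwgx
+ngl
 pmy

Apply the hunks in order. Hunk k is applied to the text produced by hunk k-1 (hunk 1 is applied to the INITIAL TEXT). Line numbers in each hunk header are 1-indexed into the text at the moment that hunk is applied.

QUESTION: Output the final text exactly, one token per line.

Hunk 1: at line 4 remove [ixx,tid,tbcm] add [rsdg,fykj] -> 10 lines: cdkv btijy qcec uuoqe qwnqo rsdg fykj pgfz uzbw prucj
Hunk 2: at line 3 remove [qwnqo] add [clyqo,muj] -> 11 lines: cdkv btijy qcec uuoqe clyqo muj rsdg fykj pgfz uzbw prucj
Hunk 3: at line 1 remove [qcec,uuoqe] add [hcgbk] -> 10 lines: cdkv btijy hcgbk clyqo muj rsdg fykj pgfz uzbw prucj
Hunk 4: at line 5 remove [fykj] add [amliz] -> 10 lines: cdkv btijy hcgbk clyqo muj rsdg amliz pgfz uzbw prucj
Hunk 5: at line 2 remove [hcgbk] add [pmy,ltea] -> 11 lines: cdkv btijy pmy ltea clyqo muj rsdg amliz pgfz uzbw prucj
Hunk 6: at line 1 remove [btijy] add [gqwgx,ngl] -> 12 lines: cdkv gqwgx ngl pmy ltea clyqo muj rsdg amliz pgfz uzbw prucj

Answer: cdkv
gqwgx
ngl
pmy
ltea
clyqo
muj
rsdg
amliz
pgfz
uzbw
prucj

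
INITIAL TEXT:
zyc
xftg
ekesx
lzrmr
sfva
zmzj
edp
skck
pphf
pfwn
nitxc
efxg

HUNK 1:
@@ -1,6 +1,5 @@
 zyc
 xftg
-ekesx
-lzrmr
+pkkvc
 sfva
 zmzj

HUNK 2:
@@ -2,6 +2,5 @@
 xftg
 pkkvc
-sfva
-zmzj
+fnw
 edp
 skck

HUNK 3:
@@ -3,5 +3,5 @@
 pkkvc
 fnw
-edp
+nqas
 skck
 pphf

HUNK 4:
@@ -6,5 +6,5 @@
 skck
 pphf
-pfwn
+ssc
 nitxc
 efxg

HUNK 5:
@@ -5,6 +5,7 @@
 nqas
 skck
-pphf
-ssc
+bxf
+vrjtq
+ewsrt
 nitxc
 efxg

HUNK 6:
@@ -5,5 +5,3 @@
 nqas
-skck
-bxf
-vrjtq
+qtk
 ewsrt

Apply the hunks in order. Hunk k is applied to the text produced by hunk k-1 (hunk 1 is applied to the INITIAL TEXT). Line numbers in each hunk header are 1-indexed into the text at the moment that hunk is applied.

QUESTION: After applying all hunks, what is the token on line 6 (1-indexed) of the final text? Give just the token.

Answer: qtk

Derivation:
Hunk 1: at line 1 remove [ekesx,lzrmr] add [pkkvc] -> 11 lines: zyc xftg pkkvc sfva zmzj edp skck pphf pfwn nitxc efxg
Hunk 2: at line 2 remove [sfva,zmzj] add [fnw] -> 10 lines: zyc xftg pkkvc fnw edp skck pphf pfwn nitxc efxg
Hunk 3: at line 3 remove [edp] add [nqas] -> 10 lines: zyc xftg pkkvc fnw nqas skck pphf pfwn nitxc efxg
Hunk 4: at line 6 remove [pfwn] add [ssc] -> 10 lines: zyc xftg pkkvc fnw nqas skck pphf ssc nitxc efxg
Hunk 5: at line 5 remove [pphf,ssc] add [bxf,vrjtq,ewsrt] -> 11 lines: zyc xftg pkkvc fnw nqas skck bxf vrjtq ewsrt nitxc efxg
Hunk 6: at line 5 remove [skck,bxf,vrjtq] add [qtk] -> 9 lines: zyc xftg pkkvc fnw nqas qtk ewsrt nitxc efxg
Final line 6: qtk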